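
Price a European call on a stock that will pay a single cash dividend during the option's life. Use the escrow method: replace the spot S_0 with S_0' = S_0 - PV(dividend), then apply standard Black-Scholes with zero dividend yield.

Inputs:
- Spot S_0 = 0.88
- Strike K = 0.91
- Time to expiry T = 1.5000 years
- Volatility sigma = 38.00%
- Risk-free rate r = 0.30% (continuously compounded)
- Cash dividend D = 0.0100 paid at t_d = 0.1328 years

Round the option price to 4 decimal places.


PV(D) = D * exp(-r * t_d) = 0.0100 * 0.99960168 = 0.00999602
S_0' = S_0 - PV(D) = 0.8800 - 0.00999602 = 0.87000398
d1 = (ln(S_0'/K) + (r + sigma^2/2)*T) / (sigma*sqrt(T)) = 0.14579447
d2 = d1 - sigma*sqrt(T) = -0.31960858
exp(-rT) = 0.99551011
N(d1) = 0.55795818; N(d2) = 0.37463253
C = S_0' * N(d1) - K * exp(-rT) * N(d2) = 0.87000398 * 0.55795818 - 0.9100 * 0.99551011 * 0.37463253 = 0.1460

Answer: Price = 0.1460


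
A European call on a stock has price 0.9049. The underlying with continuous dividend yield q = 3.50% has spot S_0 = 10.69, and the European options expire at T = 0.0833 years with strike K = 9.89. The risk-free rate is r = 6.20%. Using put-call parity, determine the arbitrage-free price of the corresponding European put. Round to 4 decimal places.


Put-call parity: C - P = S_0 * exp(-qT) - K * exp(-rT).
S_0 * exp(-qT) = 10.6900 * 0.99708875 = 10.65887869
K * exp(-rT) = 9.8900 * 0.99484871 = 9.83905378
P = C - S*exp(-qT) + K*exp(-rT)
P = 0.9049 - 10.65887869 + 9.83905378 = 0.0851

Answer: Put price = 0.0851


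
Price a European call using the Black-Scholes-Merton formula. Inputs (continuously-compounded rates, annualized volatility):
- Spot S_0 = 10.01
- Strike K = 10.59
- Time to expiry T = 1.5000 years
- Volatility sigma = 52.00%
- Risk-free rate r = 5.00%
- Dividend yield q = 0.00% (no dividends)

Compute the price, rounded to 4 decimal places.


d1 = (ln(S/K) + (r - q + 0.5*sigma^2) * T) / (sigma * sqrt(T)) = 0.34775600
d2 = d1 - sigma * sqrt(T) = -0.28911134
exp(-rT) = 0.92774349; exp(-qT) = 1.00000000
C = S_0 * exp(-qT) * N(d1) - K * exp(-rT) * N(d2)
N(d1) = 0.63598828; N(d2) = 0.38624809
C = 10.0100 * 1.00000000 * 0.63598828 - 10.5900 * 0.92774349 * 0.38624809 = 2.5714

Answer: Price = 2.5714


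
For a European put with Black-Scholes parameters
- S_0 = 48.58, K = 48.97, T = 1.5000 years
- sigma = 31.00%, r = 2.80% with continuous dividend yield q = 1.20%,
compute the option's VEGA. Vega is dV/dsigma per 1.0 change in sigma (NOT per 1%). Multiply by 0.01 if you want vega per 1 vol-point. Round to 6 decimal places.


d1 = 0.2319879019; d2 = -0.1476830082
phi(d1) = 0.3883502165; exp(-qT) = 0.9821610324; exp(-rT) = 0.9588697806
Vega = S * exp(-qT) * phi(d1) * sqrt(T) = 48.5800 * 0.9821610324 * 0.3883502165 * 1.2247448714 = 22.693913

Answer: Vega = 22.693913


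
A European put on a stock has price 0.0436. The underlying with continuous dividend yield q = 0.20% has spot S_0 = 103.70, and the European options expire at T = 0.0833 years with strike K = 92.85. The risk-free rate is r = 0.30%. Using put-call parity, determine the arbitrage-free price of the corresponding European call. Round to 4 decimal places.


Put-call parity: C - P = S_0 * exp(-qT) - K * exp(-rT).
S_0 * exp(-qT) = 103.7000 * 0.99983341 = 103.68272502
K * exp(-rT) = 92.8500 * 0.99975013 = 92.82679968
C = P + S*exp(-qT) - K*exp(-rT)
C = 0.0436 + 103.68272502 - 92.82679968 = 10.8995

Answer: Call price = 10.8995


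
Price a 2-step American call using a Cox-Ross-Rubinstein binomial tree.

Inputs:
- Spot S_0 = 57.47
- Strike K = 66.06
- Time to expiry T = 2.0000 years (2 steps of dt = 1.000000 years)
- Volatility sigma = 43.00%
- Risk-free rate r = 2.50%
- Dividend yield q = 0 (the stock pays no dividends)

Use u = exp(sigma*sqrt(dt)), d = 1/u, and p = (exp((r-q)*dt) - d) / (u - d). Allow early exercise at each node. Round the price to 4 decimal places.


Answer: Price = V(0,0) = 11.8535

Derivation:
dt = T/N = 1.000000
u = exp(sigma*sqrt(dt)) = 1.537258; d = 1/u = 0.650509
p = (exp((r-q)*dt) - d) / (u - d) = 0.422675
Discount per step: exp(-r*dt) = 0.975310
Stock lattice S(k, i) with i counting down-moves:
  k=0: S(0,0) = 57.4700
  k=1: S(1,0) = 88.3462; S(1,1) = 37.3848
  k=2: S(2,0) = 135.8108; S(2,1) = 57.4700; S(2,2) = 24.3191
Terminal payoffs V(N, i) = max(S_T - K, 0):
  V(2,0) = 69.750845; V(2,1) = 0.000000; V(2,2) = 0.000000
Backward induction: V(k, i) = exp(-r*dt) * [p * V(k+1, i) + (1-p) * V(k+1, i+1)]; then take max(V_cont, immediate exercise) for American.
  V(1,0) = exp(-r*dt) * [p*69.750845 + (1-p)*0.000000] = 28.753999; exercise = 22.286190; V(1,0) = max -> 28.753999
  V(1,1) = exp(-r*dt) * [p*0.000000 + (1-p)*0.000000] = 0.000000; exercise = 0.000000; V(1,1) = max -> 0.000000
  V(0,0) = exp(-r*dt) * [p*28.753999 + (1-p)*0.000000] = 11.853511; exercise = 0.000000; V(0,0) = max -> 11.853511


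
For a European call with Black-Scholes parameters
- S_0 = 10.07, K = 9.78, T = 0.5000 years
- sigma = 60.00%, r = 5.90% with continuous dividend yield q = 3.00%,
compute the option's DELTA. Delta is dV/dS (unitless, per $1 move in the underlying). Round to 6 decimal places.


d1 = 0.3151839445; d2 = -0.1090801242
phi(d1) = 0.3796107123; exp(-qT) = 0.9851119396; exp(-rT) = 0.9709308776
N(d1) = 0.6236890024
Delta = exp(-qT) * N(d1) = 0.9851119396 * 0.6236890024 = 0.614403

Answer: Delta = 0.614403


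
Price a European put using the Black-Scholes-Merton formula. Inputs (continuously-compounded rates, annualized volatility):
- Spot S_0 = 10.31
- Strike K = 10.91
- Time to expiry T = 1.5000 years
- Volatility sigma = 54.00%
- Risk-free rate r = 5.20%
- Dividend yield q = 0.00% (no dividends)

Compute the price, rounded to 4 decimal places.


d1 = (ln(S/K) + (r - q + 0.5*sigma^2) * T) / (sigma * sqrt(T)) = 0.36309073
d2 = d1 - sigma * sqrt(T) = -0.29827150
exp(-rT) = 0.92496443; exp(-qT) = 1.00000000
P = K * exp(-rT) * N(-d2) - S_0 * exp(-qT) * N(-d1)
N(-d1) = 0.35826855; N(-d2) = 0.61725202
P = 10.9100 * 0.92496443 * 0.61725202 - 10.3100 * 1.00000000 * 0.35826855 = 2.5352

Answer: Price = 2.5352


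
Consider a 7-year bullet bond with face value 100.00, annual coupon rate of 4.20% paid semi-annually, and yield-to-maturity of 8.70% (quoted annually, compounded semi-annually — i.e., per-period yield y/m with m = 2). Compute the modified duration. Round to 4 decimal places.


Answer: Modified duration = 5.7357

Derivation:
Coupon per period c = face * coupon_rate / m = 2.100000
Periods per year m = 2; per-period yield y/m = 0.043500
Number of cashflows N = 14
Cashflows (t years, CF_t, discount factor 1/(1+y/m)^(m*t), PV):
  t = 0.5000: CF_t = 2.100000, DF = 0.958313, PV = 2.012458
  t = 1.0000: CF_t = 2.100000, DF = 0.918365, PV = 1.928565
  t = 1.5000: CF_t = 2.100000, DF = 0.880081, PV = 1.848170
  t = 2.0000: CF_t = 2.100000, DF = 0.843393, PV = 1.771126
  t = 2.5000: CF_t = 2.100000, DF = 0.808235, PV = 1.697294
  t = 3.0000: CF_t = 2.100000, DF = 0.774543, PV = 1.626539
  t = 3.5000: CF_t = 2.100000, DF = 0.742254, PV = 1.558734
  t = 4.0000: CF_t = 2.100000, DF = 0.711312, PV = 1.493756
  t = 4.5000: CF_t = 2.100000, DF = 0.681660, PV = 1.431486
  t = 5.0000: CF_t = 2.100000, DF = 0.653244, PV = 1.371813
  t = 5.5000: CF_t = 2.100000, DF = 0.626013, PV = 1.314626
  t = 6.0000: CF_t = 2.100000, DF = 0.599916, PV = 1.259824
  t = 6.5000: CF_t = 2.100000, DF = 0.574908, PV = 1.207306
  t = 7.0000: CF_t = 102.100000, DF = 0.550942, PV = 56.251149
Price P = sum_t PV_t = 76.772847
First compute Macaulay numerator sum_t t * PV_t:
  t * PV_t at t = 0.5000: 1.006229
  t * PV_t at t = 1.0000: 1.928565
  t * PV_t at t = 1.5000: 2.772255
  t * PV_t at t = 2.0000: 3.542252
  t * PV_t at t = 2.5000: 4.243235
  t * PV_t at t = 3.0000: 4.879618
  t * PV_t at t = 3.5000: 5.455570
  t * PV_t at t = 4.0000: 5.975024
  t * PV_t at t = 4.5000: 6.441689
  t * PV_t at t = 5.0000: 6.859063
  t * PV_t at t = 5.5000: 7.230444
  t * PV_t at t = 6.0000: 7.558944
  t * PV_t at t = 6.5000: 7.847490
  t * PV_t at t = 7.0000: 393.758040
Macaulay duration D = 459.498418 / 76.772847 = 5.985168
Modified duration = D / (1 + y/m) = 5.985168 / (1 + 0.043500) = 5.735667


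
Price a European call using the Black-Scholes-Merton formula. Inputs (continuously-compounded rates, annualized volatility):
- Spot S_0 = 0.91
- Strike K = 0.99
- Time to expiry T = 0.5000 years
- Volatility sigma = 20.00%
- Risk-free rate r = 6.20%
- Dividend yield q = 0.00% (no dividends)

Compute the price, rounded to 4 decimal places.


d1 = (ln(S/K) + (r - q + 0.5*sigma^2) * T) / (sigma * sqrt(T)) = -0.30589682
d2 = d1 - sigma * sqrt(T) = -0.44731818
exp(-rT) = 0.96947557; exp(-qT) = 1.00000000
C = S_0 * exp(-qT) * N(d1) - K * exp(-rT) * N(d2)
N(d1) = 0.37984160; N(d2) = 0.32732267
C = 0.9100 * 1.00000000 * 0.37984160 - 0.9900 * 0.96947557 * 0.32732267 = 0.0315

Answer: Price = 0.0315


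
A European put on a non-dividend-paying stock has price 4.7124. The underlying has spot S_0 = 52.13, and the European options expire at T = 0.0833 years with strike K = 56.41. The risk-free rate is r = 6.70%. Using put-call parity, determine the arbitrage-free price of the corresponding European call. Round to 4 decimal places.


Put-call parity: C - P = S_0 * exp(-qT) - K * exp(-rT).
S_0 * exp(-qT) = 52.1300 * 1.00000000 = 52.13000000
K * exp(-rT) = 56.4100 * 0.99443445 = 56.09604707
C = P + S*exp(-qT) - K*exp(-rT)
C = 4.7124 + 52.13000000 - 56.09604707 = 0.7464

Answer: Call price = 0.7464


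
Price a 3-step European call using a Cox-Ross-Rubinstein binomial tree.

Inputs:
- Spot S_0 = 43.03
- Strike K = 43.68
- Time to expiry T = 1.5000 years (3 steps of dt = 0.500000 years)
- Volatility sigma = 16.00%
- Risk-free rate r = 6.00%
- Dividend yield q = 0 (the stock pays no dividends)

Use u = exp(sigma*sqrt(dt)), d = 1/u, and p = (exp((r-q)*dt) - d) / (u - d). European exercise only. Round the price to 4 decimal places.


dt = T/N = 0.500000
u = exp(sigma*sqrt(dt)) = 1.119785; d = 1/u = 0.893028
p = (exp((r-q)*dt) - d) / (u - d) = 0.606050
Discount per step: exp(-r*dt) = 0.970446
Stock lattice S(k, i) with i counting down-moves:
  k=0: S(0,0) = 43.0300
  k=1: S(1,0) = 48.1844; S(1,1) = 38.4270
  k=2: S(2,0) = 53.9562; S(2,1) = 43.0300; S(2,2) = 34.3164
  k=3: S(3,0) = 60.4193; S(3,1) = 48.1844; S(3,2) = 38.4270; S(3,3) = 30.6455
Terminal payoffs V(N, i) = max(S_T - K, 0):
  V(3,0) = 16.739313; V(3,1) = 4.504367; V(3,2) = 0.000000; V(3,3) = 0.000000
Backward induction: V(k, i) = exp(-r*dt) * [p * V(k+1, i) + (1-p) * V(k+1, i+1)].
  V(2,0) = exp(-r*dt) * [p*16.739313 + (1-p)*4.504367] = 11.567091
  V(2,1) = exp(-r*dt) * [p*4.504367 + (1-p)*0.000000] = 2.649194
  V(2,2) = exp(-r*dt) * [p*0.000000 + (1-p)*0.000000] = 0.000000
  V(1,0) = exp(-r*dt) * [p*11.567091 + (1-p)*2.649194] = 7.815861
  V(1,1) = exp(-r*dt) * [p*2.649194 + (1-p)*0.000000] = 1.558094
  V(0,0) = exp(-r*dt) * [p*7.815861 + (1-p)*1.558094] = 5.192482

Answer: Price = V(0,0) = 5.1925


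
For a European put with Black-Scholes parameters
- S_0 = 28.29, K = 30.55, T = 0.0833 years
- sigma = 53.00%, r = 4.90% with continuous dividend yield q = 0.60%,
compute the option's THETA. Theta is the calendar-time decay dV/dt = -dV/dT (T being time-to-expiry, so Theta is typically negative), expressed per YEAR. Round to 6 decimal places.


Answer: Theta = -8.603095

Derivation:
d1 = -0.4025366730; d2 = -0.5555038918
phi(d1) = 0.3678954738; exp(-qT) = 0.9995003249; exp(-rT) = 0.9959266188
Theta = -S*exp(-qT)*phi(d1)*sigma/(2*sqrt(T)) + r*K*exp(-rT)*N(-d2) - q*S*exp(-qT)*N(-d1)
N(-d1) = 0.6563554478; N(-d2) = 0.7107249755; sqrt(T) = 0.2886173938
Term 1 = -28.2900 * 0.9995003249 * 0.3678954738 * 0.5300 / (2 * 0.2886173938) = -9.5513268066
Term 2 = 0.0490 * 30.5500 * 0.9959266188 * 0.7107249755 = 1.0595860014
Term 3 = -0.0060 * 28.2900 * 0.9995003249 * 0.6563554478 = -0.1113541050
Theta = -9.5513268066 + (1.0595860014) + (-0.1113541050) = -8.603095


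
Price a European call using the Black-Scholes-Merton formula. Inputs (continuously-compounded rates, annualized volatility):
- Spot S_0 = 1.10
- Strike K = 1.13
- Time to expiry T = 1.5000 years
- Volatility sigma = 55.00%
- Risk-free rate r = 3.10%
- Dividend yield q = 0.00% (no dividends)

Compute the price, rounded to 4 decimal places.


d1 = (ln(S/K) + (r - q + 0.5*sigma^2) * T) / (sigma * sqrt(T)) = 0.36589074
d2 = d1 - sigma * sqrt(T) = -0.30771893
exp(-rT) = 0.95456456; exp(-qT) = 1.00000000
C = S_0 * exp(-qT) * N(d1) - K * exp(-rT) * N(d2)
N(d1) = 0.64277670; N(d2) = 0.37914811
C = 1.1000 * 1.00000000 * 0.64277670 - 1.1300 * 0.95456456 * 0.37914811 = 0.2981

Answer: Price = 0.2981


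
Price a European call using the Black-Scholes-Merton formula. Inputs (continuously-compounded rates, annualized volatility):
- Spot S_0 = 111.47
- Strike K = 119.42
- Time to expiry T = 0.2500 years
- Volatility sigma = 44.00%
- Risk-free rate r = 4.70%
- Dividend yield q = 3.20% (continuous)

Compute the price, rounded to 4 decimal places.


d1 = (ln(S/K) + (r - q + 0.5*sigma^2) * T) / (sigma * sqrt(T)) = -0.18609634
d2 = d1 - sigma * sqrt(T) = -0.40609634
exp(-rT) = 0.98831876; exp(-qT) = 0.99203191
C = S_0 * exp(-qT) * N(d1) - K * exp(-rT) * N(d2)
N(d1) = 0.42618461; N(d2) = 0.34233591
C = 111.4700 * 0.99203191 * 0.42618461 - 119.4200 * 0.98831876 * 0.34233591 = 6.7241

Answer: Price = 6.7241


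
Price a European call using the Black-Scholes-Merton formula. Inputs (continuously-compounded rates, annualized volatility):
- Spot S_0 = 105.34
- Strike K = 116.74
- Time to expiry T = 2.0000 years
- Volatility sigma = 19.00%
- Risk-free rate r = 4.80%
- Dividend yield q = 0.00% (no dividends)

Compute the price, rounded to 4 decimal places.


Answer: Price = 10.9428

Derivation:
d1 = (ln(S/K) + (r - q + 0.5*sigma^2) * T) / (sigma * sqrt(T)) = 0.10920696
d2 = d1 - sigma * sqrt(T) = -0.15949361
exp(-rT) = 0.90846402; exp(-qT) = 1.00000000
C = S_0 * exp(-qT) * N(d1) - K * exp(-rT) * N(d2)
N(d1) = 0.54348083; N(d2) = 0.43664000
C = 105.3400 * 1.00000000 * 0.54348083 - 116.7400 * 0.90846402 * 0.43664000 = 10.9428


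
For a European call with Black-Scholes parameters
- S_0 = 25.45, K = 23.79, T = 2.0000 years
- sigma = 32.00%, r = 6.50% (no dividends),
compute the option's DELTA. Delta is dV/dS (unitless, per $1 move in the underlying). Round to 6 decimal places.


d1 = 0.6625820762; d2 = 0.2100337363
phi(d1) = 0.3203163951; exp(-qT) = 1.0000000000; exp(-rT) = 0.8780954309
N(d1) = 0.7462008737
Delta = exp(-qT) * N(d1) = 1.0000000000 * 0.7462008737 = 0.746201

Answer: Delta = 0.746201


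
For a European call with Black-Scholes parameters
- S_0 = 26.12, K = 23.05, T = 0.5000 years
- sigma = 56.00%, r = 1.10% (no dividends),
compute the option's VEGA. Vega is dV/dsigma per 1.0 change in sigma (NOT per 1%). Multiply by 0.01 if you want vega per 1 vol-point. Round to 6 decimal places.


d1 = 0.5276419057; d2 = 0.1316621083
phi(d1) = 0.3471002890; exp(-qT) = 1.0000000000; exp(-rT) = 0.9945150973
Vega = S * exp(-qT) * phi(d1) * sqrt(T) = 26.1200 * 1.0000000000 * 0.3471002890 * 0.7071067812 = 6.410814

Answer: Vega = 6.410814


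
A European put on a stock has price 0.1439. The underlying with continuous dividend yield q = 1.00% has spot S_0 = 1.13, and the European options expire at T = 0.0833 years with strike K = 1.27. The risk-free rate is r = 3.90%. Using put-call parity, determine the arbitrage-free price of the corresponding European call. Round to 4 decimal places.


Put-call parity: C - P = S_0 * exp(-qT) - K * exp(-rT).
S_0 * exp(-qT) = 1.1300 * 0.99916735 = 1.12905910
K * exp(-rT) = 1.2700 * 0.99675657 = 1.26588085
C = P + S*exp(-qT) - K*exp(-rT)
C = 0.1439 + 1.12905910 - 1.26588085 = 0.0071

Answer: Call price = 0.0071


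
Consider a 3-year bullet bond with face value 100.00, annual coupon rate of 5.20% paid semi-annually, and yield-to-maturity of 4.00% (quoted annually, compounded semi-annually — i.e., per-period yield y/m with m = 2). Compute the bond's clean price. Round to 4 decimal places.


Answer: Price = 103.3609

Derivation:
Coupon per period c = face * coupon_rate / m = 2.600000
Periods per year m = 2; per-period yield y/m = 0.020000
Number of cashflows N = 6
Cashflows (t years, CF_t, discount factor 1/(1+y/m)^(m*t), PV):
  t = 0.5000: CF_t = 2.600000, DF = 0.980392, PV = 2.549020
  t = 1.0000: CF_t = 2.600000, DF = 0.961169, PV = 2.499039
  t = 1.5000: CF_t = 2.600000, DF = 0.942322, PV = 2.450038
  t = 2.0000: CF_t = 2.600000, DF = 0.923845, PV = 2.401998
  t = 2.5000: CF_t = 2.600000, DF = 0.905731, PV = 2.354900
  t = 3.0000: CF_t = 102.600000, DF = 0.887971, PV = 91.105864
Price P = sum_t PV_t = 103.360859


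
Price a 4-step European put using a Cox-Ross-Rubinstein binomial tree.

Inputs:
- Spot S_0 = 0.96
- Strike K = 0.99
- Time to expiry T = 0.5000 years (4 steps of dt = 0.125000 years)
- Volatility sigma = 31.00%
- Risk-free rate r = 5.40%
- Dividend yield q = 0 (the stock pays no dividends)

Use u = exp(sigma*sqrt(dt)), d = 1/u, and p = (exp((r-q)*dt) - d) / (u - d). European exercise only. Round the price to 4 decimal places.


dt = T/N = 0.125000
u = exp(sigma*sqrt(dt)) = 1.115833; d = 1/u = 0.896191
p = (exp((r-q)*dt) - d) / (u - d) = 0.503463
Discount per step: exp(-r*dt) = 0.993273
Stock lattice S(k, i) with i counting down-moves:
  k=0: S(0,0) = 0.9600
  k=1: S(1,0) = 1.0712; S(1,1) = 0.8603
  k=2: S(2,0) = 1.1953; S(2,1) = 0.9600; S(2,2) = 0.7710
  k=3: S(3,0) = 1.3337; S(3,1) = 1.0712; S(3,2) = 0.8603; S(3,3) = 0.6910
  k=4: S(4,0) = 1.4882; S(4,1) = 1.1953; S(4,2) = 0.9600; S(4,3) = 0.7710; S(4,4) = 0.6193
Terminal payoffs V(N, i) = max(K - S_T, 0):
  V(4,0) = 0.000000; V(4,1) = 0.000000; V(4,2) = 0.030000; V(4,3) = 0.218968; V(4,4) = 0.370739
Backward induction: V(k, i) = exp(-r*dt) * [p * V(k+1, i) + (1-p) * V(k+1, i+1)].
  V(3,0) = exp(-r*dt) * [p*0.000000 + (1-p)*0.000000] = 0.000000
  V(3,1) = exp(-r*dt) * [p*0.000000 + (1-p)*0.030000] = 0.014796
  V(3,2) = exp(-r*dt) * [p*0.030000 + (1-p)*0.218968] = 0.122996
  V(3,3) = exp(-r*dt) * [p*0.218968 + (1-p)*0.370739] = 0.292348
  V(2,0) = exp(-r*dt) * [p*0.000000 + (1-p)*0.014796] = 0.007297
  V(2,1) = exp(-r*dt) * [p*0.014796 + (1-p)*0.122996] = 0.068061
  V(2,2) = exp(-r*dt) * [p*0.122996 + (1-p)*0.292348] = 0.205693
  V(1,0) = exp(-r*dt) * [p*0.007297 + (1-p)*0.068061] = 0.037216
  V(1,1) = exp(-r*dt) * [p*0.068061 + (1-p)*0.205693] = 0.135482
  V(0,0) = exp(-r*dt) * [p*0.037216 + (1-p)*0.135482] = 0.085431

Answer: Price = V(0,0) = 0.0854


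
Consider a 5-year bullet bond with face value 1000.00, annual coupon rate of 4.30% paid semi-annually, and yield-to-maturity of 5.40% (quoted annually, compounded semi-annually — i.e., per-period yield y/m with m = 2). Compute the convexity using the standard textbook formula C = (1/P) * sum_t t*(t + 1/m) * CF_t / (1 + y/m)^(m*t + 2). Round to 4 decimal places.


Answer: Convexity = 22.8926

Derivation:
Coupon per period c = face * coupon_rate / m = 21.500000
Periods per year m = 2; per-period yield y/m = 0.027000
Number of cashflows N = 10
Cashflows (t years, CF_t, discount factor 1/(1+y/m)^(m*t), PV):
  t = 0.5000: CF_t = 21.500000, DF = 0.973710, PV = 20.934761
  t = 1.0000: CF_t = 21.500000, DF = 0.948111, PV = 20.384383
  t = 1.5000: CF_t = 21.500000, DF = 0.923185, PV = 19.848474
  t = 2.0000: CF_t = 21.500000, DF = 0.898914, PV = 19.326655
  t = 2.5000: CF_t = 21.500000, DF = 0.875282, PV = 18.818554
  t = 3.0000: CF_t = 21.500000, DF = 0.852270, PV = 18.323811
  t = 3.5000: CF_t = 21.500000, DF = 0.829864, PV = 17.842075
  t = 4.0000: CF_t = 21.500000, DF = 0.808047, PV = 17.373004
  t = 4.5000: CF_t = 21.500000, DF = 0.786803, PV = 16.916265
  t = 5.0000: CF_t = 1021.500000, DF = 0.766118, PV = 782.589353
Price P = sum_t PV_t = 952.357334
Convexity numerator sum_t t*(t + 1/m) * CF_t / (1+y/m)^(m*t + 2):
  t = 0.5000: term = 9.924237
  t = 1.0000: term = 28.989982
  t = 1.5000: term = 56.455661
  t = 2.0000: term = 91.619054
  t = 2.5000: term = 133.815561
  t = 3.0000: term = 182.416538
  t = 3.5000: term = 236.827703
  t = 4.0000: term = 296.487596
  t = 4.5000: term = 360.866110
  t = 5.0000: term = 20404.489876
Convexity = (1/P) * sum = 21801.892319 / 952.357334 = 22.892555


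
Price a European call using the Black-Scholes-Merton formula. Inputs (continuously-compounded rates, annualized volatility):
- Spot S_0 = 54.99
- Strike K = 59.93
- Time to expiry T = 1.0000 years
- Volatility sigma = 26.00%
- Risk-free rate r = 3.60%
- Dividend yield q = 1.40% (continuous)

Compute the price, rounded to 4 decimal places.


Answer: Price = 4.1752

Derivation:
d1 = (ln(S/K) + (r - q + 0.5*sigma^2) * T) / (sigma * sqrt(T)) = -0.11625332
d2 = d1 - sigma * sqrt(T) = -0.37625332
exp(-rT) = 0.96464029; exp(-qT) = 0.98609754
C = S_0 * exp(-qT) * N(d1) - K * exp(-rT) * N(d2)
N(d1) = 0.45372589; N(d2) = 0.35336429
C = 54.9900 * 0.98609754 * 0.45372589 - 59.9300 * 0.96464029 * 0.35336429 = 4.1752


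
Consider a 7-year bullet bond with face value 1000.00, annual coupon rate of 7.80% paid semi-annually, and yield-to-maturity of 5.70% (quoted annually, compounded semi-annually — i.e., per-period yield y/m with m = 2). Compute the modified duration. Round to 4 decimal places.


Answer: Modified duration = 5.4621

Derivation:
Coupon per period c = face * coupon_rate / m = 39.000000
Periods per year m = 2; per-period yield y/m = 0.028500
Number of cashflows N = 14
Cashflows (t years, CF_t, discount factor 1/(1+y/m)^(m*t), PV):
  t = 0.5000: CF_t = 39.000000, DF = 0.972290, PV = 37.919300
  t = 1.0000: CF_t = 39.000000, DF = 0.945347, PV = 36.868546
  t = 1.5000: CF_t = 39.000000, DF = 0.919152, PV = 35.846909
  t = 2.0000: CF_t = 39.000000, DF = 0.893682, PV = 34.853582
  t = 2.5000: CF_t = 39.000000, DF = 0.868917, PV = 33.887781
  t = 3.0000: CF_t = 39.000000, DF = 0.844840, PV = 32.948741
  t = 3.5000: CF_t = 39.000000, DF = 0.821429, PV = 32.035723
  t = 4.0000: CF_t = 39.000000, DF = 0.798667, PV = 31.148005
  t = 4.5000: CF_t = 39.000000, DF = 0.776536, PV = 30.284886
  t = 5.0000: CF_t = 39.000000, DF = 0.755018, PV = 29.445684
  t = 5.5000: CF_t = 39.000000, DF = 0.734096, PV = 28.629736
  t = 6.0000: CF_t = 39.000000, DF = 0.713754, PV = 27.836399
  t = 6.5000: CF_t = 39.000000, DF = 0.693976, PV = 27.065045
  t = 7.0000: CF_t = 1039.000000, DF = 0.674745, PV = 701.060346
Price P = sum_t PV_t = 1119.830686
First compute Macaulay numerator sum_t t * PV_t:
  t * PV_t at t = 0.5000: 18.959650
  t * PV_t at t = 1.0000: 36.868546
  t * PV_t at t = 1.5000: 53.770364
  t * PV_t at t = 2.0000: 69.707165
  t * PV_t at t = 2.5000: 84.719452
  t * PV_t at t = 3.0000: 98.846224
  t * PV_t at t = 3.5000: 112.125032
  t * PV_t at t = 4.0000: 124.592021
  t * PV_t at t = 4.5000: 136.281987
  t * PV_t at t = 5.0000: 147.228420
  t * PV_t at t = 5.5000: 157.463551
  t * PV_t at t = 6.0000: 167.018395
  t * PV_t at t = 6.5000: 175.922795
  t * PV_t at t = 7.0000: 4907.422425
Macaulay duration D = 6290.926026 / 1119.830686 = 5.617747
Modified duration = D / (1 + y/m) = 5.617747 / (1 + 0.028500) = 5.462078


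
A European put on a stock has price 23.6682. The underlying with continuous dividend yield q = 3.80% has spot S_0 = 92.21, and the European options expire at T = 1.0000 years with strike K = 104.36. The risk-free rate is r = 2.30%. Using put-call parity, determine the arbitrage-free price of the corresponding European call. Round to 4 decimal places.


Put-call parity: C - P = S_0 * exp(-qT) - K * exp(-rT).
S_0 * exp(-qT) = 92.2100 * 0.96271294 = 88.77176028
K * exp(-rT) = 104.3600 * 0.97726248 = 101.98711281
C = P + S*exp(-qT) - K*exp(-rT)
C = 23.6682 + 88.77176028 - 101.98711281 = 10.4528

Answer: Call price = 10.4528


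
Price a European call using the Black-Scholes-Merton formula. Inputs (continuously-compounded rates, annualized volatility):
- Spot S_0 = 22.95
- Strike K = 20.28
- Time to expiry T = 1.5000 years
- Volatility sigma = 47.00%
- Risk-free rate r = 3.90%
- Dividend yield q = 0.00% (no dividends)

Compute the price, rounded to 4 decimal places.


d1 = (ln(S/K) + (r - q + 0.5*sigma^2) * T) / (sigma * sqrt(T)) = 0.60430781
d2 = d1 - sigma * sqrt(T) = 0.02867772
exp(-rT) = 0.94317824; exp(-qT) = 1.00000000
C = S_0 * exp(-qT) * N(d1) - K * exp(-rT) * N(d2)
N(d1) = 0.72718049; N(d2) = 0.51143919
C = 22.9500 * 1.00000000 * 0.72718049 - 20.2800 * 0.94317824 * 0.51143919 = 6.9062

Answer: Price = 6.9062


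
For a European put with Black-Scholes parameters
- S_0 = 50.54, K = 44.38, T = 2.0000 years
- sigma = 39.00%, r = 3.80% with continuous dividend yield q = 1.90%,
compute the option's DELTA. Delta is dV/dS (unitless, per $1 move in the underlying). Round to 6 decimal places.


Answer: Delta = -0.270375

Derivation:
d1 = 0.5803283090; d2 = 0.0287850197
phi(d1) = 0.3371157262; exp(-qT) = 0.9627129409; exp(-rT) = 0.9268162066
N(-d1) = 0.2808466202
Delta = -exp(-qT) * N(-d1) = -0.9627129409 * 0.2808466202 = -0.270375


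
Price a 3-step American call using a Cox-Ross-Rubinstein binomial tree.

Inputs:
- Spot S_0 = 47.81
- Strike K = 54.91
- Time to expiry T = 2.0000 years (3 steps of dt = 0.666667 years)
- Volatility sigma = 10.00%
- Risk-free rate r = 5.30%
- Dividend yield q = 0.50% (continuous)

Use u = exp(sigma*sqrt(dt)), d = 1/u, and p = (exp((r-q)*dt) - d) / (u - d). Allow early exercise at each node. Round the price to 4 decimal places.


Answer: Price = V(0,0) = 1.7334

Derivation:
dt = T/N = 0.666667
u = exp(sigma*sqrt(dt)) = 1.085076; d = 1/u = 0.921595
p = (exp((r-q)*dt) - d) / (u - d) = 0.678506
Discount per step: exp(-r*dt) = 0.965284
Stock lattice S(k, i) with i counting down-moves:
  k=0: S(0,0) = 47.8100
  k=1: S(1,0) = 51.8775; S(1,1) = 44.0614
  k=2: S(2,0) = 56.2910; S(2,1) = 47.8100; S(2,2) = 40.6068
  k=3: S(3,0) = 61.0800; S(3,1) = 51.8775; S(3,2) = 44.0614; S(3,3) = 37.4230
Terminal payoffs V(N, i) = max(S_T - K, 0):
  V(3,0) = 6.169958; V(3,1) = 0.000000; V(3,2) = 0.000000; V(3,3) = 0.000000
Backward induction: V(k, i) = exp(-r*dt) * [p * V(k+1, i) + (1-p) * V(k+1, i+1)]; then take max(V_cont, immediate exercise) for American.
  V(2,0) = exp(-r*dt) * [p*6.169958 + (1-p)*0.000000] = 4.041019; exercise = 1.380970; V(2,0) = max -> 4.041019
  V(2,1) = exp(-r*dt) * [p*0.000000 + (1-p)*0.000000] = 0.000000; exercise = 0.000000; V(2,1) = max -> 0.000000
  V(2,2) = exp(-r*dt) * [p*0.000000 + (1-p)*0.000000] = 0.000000; exercise = 0.000000; V(2,2) = max -> 0.000000
  V(1,0) = exp(-r*dt) * [p*4.041019 + (1-p)*0.000000] = 2.646669; exercise = 0.000000; V(1,0) = max -> 2.646669
  V(1,1) = exp(-r*dt) * [p*0.000000 + (1-p)*0.000000] = 0.000000; exercise = 0.000000; V(1,1) = max -> 0.000000
  V(0,0) = exp(-r*dt) * [p*2.646669 + (1-p)*0.000000] = 1.733438; exercise = 0.000000; V(0,0) = max -> 1.733438


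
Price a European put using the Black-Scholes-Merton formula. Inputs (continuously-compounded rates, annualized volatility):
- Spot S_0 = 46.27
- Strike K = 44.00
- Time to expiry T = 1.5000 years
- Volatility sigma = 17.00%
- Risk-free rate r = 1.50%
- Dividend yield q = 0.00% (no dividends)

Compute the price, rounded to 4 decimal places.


d1 = (ln(S/K) + (r - q + 0.5*sigma^2) * T) / (sigma * sqrt(T)) = 0.45377599
d2 = d1 - sigma * sqrt(T) = 0.24556936
exp(-rT) = 0.97775124; exp(-qT) = 1.00000000
P = K * exp(-rT) * N(-d2) - S_0 * exp(-qT) * N(-d1)
N(-d1) = 0.32499503; N(-d2) = 0.40300780
P = 44.0000 * 0.97775124 * 0.40300780 - 46.2700 * 1.00000000 * 0.32499503 = 2.3003

Answer: Price = 2.3003


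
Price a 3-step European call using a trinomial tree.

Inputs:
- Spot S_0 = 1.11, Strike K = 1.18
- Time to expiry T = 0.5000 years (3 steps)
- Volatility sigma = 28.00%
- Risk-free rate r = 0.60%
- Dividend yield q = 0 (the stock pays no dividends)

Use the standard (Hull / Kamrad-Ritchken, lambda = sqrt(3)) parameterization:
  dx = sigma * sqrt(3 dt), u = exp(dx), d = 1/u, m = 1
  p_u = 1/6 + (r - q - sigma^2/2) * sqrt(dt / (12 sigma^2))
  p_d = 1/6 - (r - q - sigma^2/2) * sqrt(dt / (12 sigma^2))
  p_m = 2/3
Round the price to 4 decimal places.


dt = T/N = 0.166667; dx = sigma*sqrt(3*dt) = 0.197990
u = exp(dx) = 1.218950; d = 1/u = 0.820378
p_u = 0.152693, p_m = 0.666667, p_d = 0.180640
Discount per step: exp(-r*dt) = 0.999000
Stock lattice S(k, j) with j the centered position index:
  k=0: S(0,+0) = 1.1100
  k=1: S(1,-1) = 0.9106; S(1,+0) = 1.1100; S(1,+1) = 1.3530
  k=2: S(2,-2) = 0.7471; S(2,-1) = 0.9106; S(2,+0) = 1.1100; S(2,+1) = 1.3530; S(2,+2) = 1.6493
  k=3: S(3,-3) = 0.6129; S(3,-2) = 0.7471; S(3,-1) = 0.9106; S(3,+0) = 1.1100; S(3,+1) = 1.3530; S(3,+2) = 1.6493; S(3,+3) = 2.0104
Terminal payoffs V(N, j) = max(S_T - K, 0):
  V(3,-3) = 0.000000; V(3,-2) = 0.000000; V(3,-1) = 0.000000; V(3,+0) = 0.000000; V(3,+1) = 0.173035; V(3,+2) = 0.469282; V(3,+3) = 0.830392
Backward induction: V(k, j) = exp(-r*dt) * [p_u * V(k+1, j+1) + p_m * V(k+1, j) + p_d * V(k+1, j-1)]
  V(2,-2) = exp(-r*dt) * [p_u*0.000000 + p_m*0.000000 + p_d*0.000000] = 0.000000
  V(2,-1) = exp(-r*dt) * [p_u*0.000000 + p_m*0.000000 + p_d*0.000000] = 0.000000
  V(2,+0) = exp(-r*dt) * [p_u*0.173035 + p_m*0.000000 + p_d*0.000000] = 0.026395
  V(2,+1) = exp(-r*dt) * [p_u*0.469282 + p_m*0.173035 + p_d*0.000000] = 0.186825
  V(2,+2) = exp(-r*dt) * [p_u*0.830392 + p_m*0.469282 + p_d*0.173035] = 0.470436
  V(1,-1) = exp(-r*dt) * [p_u*0.026395 + p_m*0.000000 + p_d*0.000000] = 0.004026
  V(1,+0) = exp(-r*dt) * [p_u*0.186825 + p_m*0.026395 + p_d*0.000000] = 0.046077
  V(1,+1) = exp(-r*dt) * [p_u*0.470436 + p_m*0.186825 + p_d*0.026395] = 0.200949
  V(0,+0) = exp(-r*dt) * [p_u*0.200949 + p_m*0.046077 + p_d*0.004026] = 0.062067

Answer: Price = V(0,0) = 0.0621


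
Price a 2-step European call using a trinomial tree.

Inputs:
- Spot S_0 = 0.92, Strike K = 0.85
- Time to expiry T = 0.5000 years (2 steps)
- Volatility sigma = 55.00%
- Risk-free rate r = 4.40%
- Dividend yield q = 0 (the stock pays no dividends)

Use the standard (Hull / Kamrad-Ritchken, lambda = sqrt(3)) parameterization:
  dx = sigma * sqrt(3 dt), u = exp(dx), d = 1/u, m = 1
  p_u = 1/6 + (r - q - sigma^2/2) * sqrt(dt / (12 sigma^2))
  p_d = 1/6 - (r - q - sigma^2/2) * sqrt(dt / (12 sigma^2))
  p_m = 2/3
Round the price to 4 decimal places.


Answer: Price = V(0,0) = 0.1770

Derivation:
dt = T/N = 0.250000; dx = sigma*sqrt(3*dt) = 0.476314
u = exp(dx) = 1.610128; d = 1/u = 0.621068
p_u = 0.138521, p_m = 0.666667, p_d = 0.194812
Discount per step: exp(-r*dt) = 0.989060
Stock lattice S(k, j) with j the centered position index:
  k=0: S(0,+0) = 0.9200
  k=1: S(1,-1) = 0.5714; S(1,+0) = 0.9200; S(1,+1) = 1.4813
  k=2: S(2,-2) = 0.3549; S(2,-1) = 0.5714; S(2,+0) = 0.9200; S(2,+1) = 1.4813; S(2,+2) = 2.3851
Terminal payoffs V(N, j) = max(S_T - K, 0):
  V(2,-2) = 0.000000; V(2,-1) = 0.000000; V(2,+0) = 0.070000; V(2,+1) = 0.631318; V(2,+2) = 1.535113
Backward induction: V(k, j) = exp(-r*dt) * [p_u * V(k+1, j+1) + p_m * V(k+1, j) + p_d * V(k+1, j-1)]
  V(1,-1) = exp(-r*dt) * [p_u*0.070000 + p_m*0.000000 + p_d*0.000000] = 0.009590
  V(1,+0) = exp(-r*dt) * [p_u*0.631318 + p_m*0.070000 + p_d*0.000000] = 0.132650
  V(1,+1) = exp(-r*dt) * [p_u*1.535113 + p_m*0.631318 + p_d*0.070000] = 0.640081
  V(0,+0) = exp(-r*dt) * [p_u*0.640081 + p_m*0.132650 + p_d*0.009590] = 0.177009


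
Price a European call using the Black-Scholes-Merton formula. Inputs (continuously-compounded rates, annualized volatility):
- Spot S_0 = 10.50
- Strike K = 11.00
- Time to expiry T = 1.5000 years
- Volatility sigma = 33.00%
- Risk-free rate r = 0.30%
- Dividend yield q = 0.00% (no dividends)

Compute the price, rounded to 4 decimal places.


d1 = (ln(S/K) + (r - q + 0.5*sigma^2) * T) / (sigma * sqrt(T)) = 0.09811563
d2 = d1 - sigma * sqrt(T) = -0.30605017
exp(-rT) = 0.99551011; exp(-qT) = 1.00000000
C = S_0 * exp(-qT) * N(d1) - K * exp(-rT) * N(d2)
N(d1) = 0.53907976; N(d2) = 0.37978322
C = 10.5000 * 1.00000000 * 0.53907976 - 11.0000 * 0.99551011 * 0.37978322 = 1.5015

Answer: Price = 1.5015


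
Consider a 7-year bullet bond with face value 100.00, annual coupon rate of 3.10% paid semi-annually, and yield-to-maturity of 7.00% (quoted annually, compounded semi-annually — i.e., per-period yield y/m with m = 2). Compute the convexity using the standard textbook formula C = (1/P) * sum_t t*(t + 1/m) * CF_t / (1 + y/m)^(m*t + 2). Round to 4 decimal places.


Answer: Convexity = 42.0433

Derivation:
Coupon per period c = face * coupon_rate / m = 1.550000
Periods per year m = 2; per-period yield y/m = 0.035000
Number of cashflows N = 14
Cashflows (t years, CF_t, discount factor 1/(1+y/m)^(m*t), PV):
  t = 0.5000: CF_t = 1.550000, DF = 0.966184, PV = 1.497585
  t = 1.0000: CF_t = 1.550000, DF = 0.933511, PV = 1.446942
  t = 1.5000: CF_t = 1.550000, DF = 0.901943, PV = 1.398011
  t = 2.0000: CF_t = 1.550000, DF = 0.871442, PV = 1.350735
  t = 2.5000: CF_t = 1.550000, DF = 0.841973, PV = 1.305058
  t = 3.0000: CF_t = 1.550000, DF = 0.813501, PV = 1.260926
  t = 3.5000: CF_t = 1.550000, DF = 0.785991, PV = 1.218286
  t = 4.0000: CF_t = 1.550000, DF = 0.759412, PV = 1.177088
  t = 4.5000: CF_t = 1.550000, DF = 0.733731, PV = 1.137283
  t = 5.0000: CF_t = 1.550000, DF = 0.708919, PV = 1.098824
  t = 5.5000: CF_t = 1.550000, DF = 0.684946, PV = 1.061666
  t = 6.0000: CF_t = 1.550000, DF = 0.661783, PV = 1.025764
  t = 6.5000: CF_t = 1.550000, DF = 0.639404, PV = 0.991076
  t = 7.0000: CF_t = 101.550000, DF = 0.617782, PV = 62.735741
Price P = sum_t PV_t = 78.704985
Convexity numerator sum_t t*(t + 1/m) * CF_t / (1+y/m)^(m*t + 2):
  t = 0.5000: term = 0.699006
  t = 1.0000: term = 2.026103
  t = 1.5000: term = 3.915175
  t = 2.0000: term = 6.304630
  t = 2.5000: term = 9.137145
  t = 3.0000: term = 12.359423
  t = 3.5000: term = 15.921962
  t = 4.0000: term = 19.778835
  t = 4.5000: term = 23.887482
  t = 5.0000: term = 28.208513
  t = 5.5000: term = 32.705522
  t = 6.0000: term = 37.344909
  t = 6.5000: term = 42.095711
  t = 7.0000: term = 3074.635480
Convexity = (1/P) * sum = 3309.019896 / 78.704985 = 42.043333


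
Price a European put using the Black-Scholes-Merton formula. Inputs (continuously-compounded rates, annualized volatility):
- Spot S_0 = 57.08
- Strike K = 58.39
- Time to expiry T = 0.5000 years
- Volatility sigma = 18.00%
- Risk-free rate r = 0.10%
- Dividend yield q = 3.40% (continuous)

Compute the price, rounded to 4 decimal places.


d1 = (ln(S/K) + (r - q + 0.5*sigma^2) * T) / (sigma * sqrt(T)) = -0.24427278
d2 = d1 - sigma * sqrt(T) = -0.37155201
exp(-rT) = 0.99950012; exp(-qT) = 0.98314368
P = K * exp(-rT) * N(-d2) - S_0 * exp(-qT) * N(-d1)
N(-d1) = 0.59649022; N(-d2) = 0.64488679
P = 58.3900 * 0.99950012 * 0.64488679 - 57.0800 * 0.98314368 * 0.59649022 = 4.1624

Answer: Price = 4.1624


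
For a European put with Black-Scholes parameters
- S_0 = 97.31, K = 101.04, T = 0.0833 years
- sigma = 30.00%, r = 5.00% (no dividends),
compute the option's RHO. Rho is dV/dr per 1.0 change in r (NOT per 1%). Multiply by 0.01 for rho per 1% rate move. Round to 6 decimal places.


Answer: Rho = -5.584373

Derivation:
d1 = -0.3430287507; d2 = -0.4296139689
phi(d1) = 0.3761478875; exp(-qT) = 1.0000000000; exp(-rT) = 0.9958436616
N(-d2) = 0.6662617630
Rho = -K*T*exp(-rT)*N(-d2) = -101.0400 * 0.0833 * 0.9958436616 * 0.6662617630 = -5.584373


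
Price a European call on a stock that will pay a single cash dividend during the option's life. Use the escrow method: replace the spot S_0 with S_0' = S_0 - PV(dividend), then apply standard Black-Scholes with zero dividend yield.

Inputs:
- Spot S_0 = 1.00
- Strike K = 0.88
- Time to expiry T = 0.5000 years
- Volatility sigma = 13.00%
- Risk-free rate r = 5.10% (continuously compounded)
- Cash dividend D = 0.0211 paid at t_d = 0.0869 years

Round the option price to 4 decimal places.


Answer: Price = 0.1240

Derivation:
PV(D) = D * exp(-r * t_d) = 0.0211 * 0.99557791 = 0.02100669
S_0' = S_0 - PV(D) = 1.0000 - 0.02100669 = 0.97899331
d1 = (ln(S_0'/K) + (r + sigma^2/2)*T) / (sigma*sqrt(T)) = 1.48305201
d2 = d1 - sigma*sqrt(T) = 1.39112813
exp(-rT) = 0.97482238
N(d1) = 0.93096970; N(d2) = 0.91790671
C = S_0' * N(d1) - K * exp(-rT) * N(d2) = 0.97899331 * 0.93096970 - 0.8800 * 0.97482238 * 0.91790671 = 0.1240


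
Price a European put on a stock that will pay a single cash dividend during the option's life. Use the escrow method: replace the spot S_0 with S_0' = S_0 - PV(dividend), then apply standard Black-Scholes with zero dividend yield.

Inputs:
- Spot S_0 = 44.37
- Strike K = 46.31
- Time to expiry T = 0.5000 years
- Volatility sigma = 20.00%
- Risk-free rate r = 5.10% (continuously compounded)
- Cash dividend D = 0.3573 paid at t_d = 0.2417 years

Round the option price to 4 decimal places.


PV(D) = D * exp(-r * t_d) = 0.3573 * 0.98774896 = 0.35292270
S_0' = S_0 - PV(D) = 44.3700 - 0.35292270 = 44.01707730
d1 = (ln(S_0'/K) + (r + sigma^2/2)*T) / (sigma*sqrt(T)) = -0.10804762
d2 = d1 - sigma*sqrt(T) = -0.24946898
exp(-rT) = 0.97482238
N(-d1) = 0.54302104; N(-d2) = 0.59850098
P = K * exp(-rT) * N(-d2) - S_0' * N(-d1) = 46.3100 * 0.97482238 * 0.59850098 - 44.01707730 * 0.54302104 = 3.1165

Answer: Price = 3.1165


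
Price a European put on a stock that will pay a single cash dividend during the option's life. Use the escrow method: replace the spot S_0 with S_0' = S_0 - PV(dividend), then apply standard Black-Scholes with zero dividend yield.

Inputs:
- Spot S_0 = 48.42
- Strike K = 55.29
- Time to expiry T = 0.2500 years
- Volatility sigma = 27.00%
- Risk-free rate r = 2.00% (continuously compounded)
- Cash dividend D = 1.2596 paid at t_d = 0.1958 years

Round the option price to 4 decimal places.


Answer: Price = 8.2838

Derivation:
PV(D) = D * exp(-r * t_d) = 1.2596 * 0.99609166 = 1.25467705
S_0' = S_0 - PV(D) = 48.4200 - 1.25467705 = 47.16532295
d1 = (ln(S_0'/K) + (r + sigma^2/2)*T) / (sigma*sqrt(T)) = -1.07274534
d2 = d1 - sigma*sqrt(T) = -1.20774534
exp(-rT) = 0.99501248
N(-d1) = 0.85830730; N(-d2) = 0.88642738
P = K * exp(-rT) * N(-d2) - S_0' * N(-d1) = 55.2900 * 0.99501248 * 0.88642738 - 47.16532295 * 0.85830730 = 8.2838


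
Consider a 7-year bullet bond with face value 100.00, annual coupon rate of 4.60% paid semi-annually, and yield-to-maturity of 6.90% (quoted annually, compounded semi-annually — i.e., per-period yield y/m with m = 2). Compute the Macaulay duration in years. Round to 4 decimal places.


Answer: Macaulay duration = 5.9837 years

Derivation:
Coupon per period c = face * coupon_rate / m = 2.300000
Periods per year m = 2; per-period yield y/m = 0.034500
Number of cashflows N = 14
Cashflows (t years, CF_t, discount factor 1/(1+y/m)^(m*t), PV):
  t = 0.5000: CF_t = 2.300000, DF = 0.966651, PV = 2.223296
  t = 1.0000: CF_t = 2.300000, DF = 0.934413, PV = 2.149151
  t = 1.5000: CF_t = 2.300000, DF = 0.903251, PV = 2.077478
  t = 2.0000: CF_t = 2.300000, DF = 0.873128, PV = 2.008195
  t = 2.5000: CF_t = 2.300000, DF = 0.844010, PV = 1.941223
  t = 3.0000: CF_t = 2.300000, DF = 0.815863, PV = 1.876484
  t = 3.5000: CF_t = 2.300000, DF = 0.788654, PV = 1.813904
  t = 4.0000: CF_t = 2.300000, DF = 0.762353, PV = 1.753412
  t = 4.5000: CF_t = 2.300000, DF = 0.736929, PV = 1.694936
  t = 5.0000: CF_t = 2.300000, DF = 0.712353, PV = 1.638411
  t = 5.5000: CF_t = 2.300000, DF = 0.688596, PV = 1.583771
  t = 6.0000: CF_t = 2.300000, DF = 0.665632, PV = 1.530953
  t = 6.5000: CF_t = 2.300000, DF = 0.643433, PV = 1.479897
  t = 7.0000: CF_t = 102.300000, DF = 0.621975, PV = 63.628063
Price P = sum_t PV_t = 87.399173
Macaulay numerator sum_t t * PV_t:
  t * PV_t at t = 0.5000: 1.111648
  t * PV_t at t = 1.0000: 2.149151
  t * PV_t at t = 1.5000: 3.116216
  t * PV_t at t = 2.0000: 4.016390
  t * PV_t at t = 2.5000: 4.853057
  t * PV_t at t = 3.0000: 5.629452
  t * PV_t at t = 3.5000: 6.348665
  t * PV_t at t = 4.0000: 7.013646
  t * PV_t at t = 4.5000: 7.627213
  t * PV_t at t = 5.0000: 8.192056
  t * PV_t at t = 5.5000: 8.710741
  t * PV_t at t = 6.0000: 9.185719
  t * PV_t at t = 6.5000: 9.619329
  t * PV_t at t = 7.0000: 445.396442
Macaulay duration D = (sum_t t * PV_t) / P = 522.969724 / 87.399173 = 5.983692


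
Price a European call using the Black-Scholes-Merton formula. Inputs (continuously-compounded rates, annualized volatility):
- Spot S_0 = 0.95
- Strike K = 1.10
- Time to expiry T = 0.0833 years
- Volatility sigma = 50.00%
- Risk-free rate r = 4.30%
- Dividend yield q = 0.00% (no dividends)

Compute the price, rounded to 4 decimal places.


Answer: Price = 0.0125

Derivation:
d1 = (ln(S/K) + (r - q + 0.5*sigma^2) * T) / (sigma * sqrt(T)) = -0.91892642
d2 = d1 - sigma * sqrt(T) = -1.06323512
exp(-rT) = 0.99642451; exp(-qT) = 1.00000000
C = S_0 * exp(-qT) * N(d1) - K * exp(-rT) * N(d2)
N(d1) = 0.17906703; N(d2) = 0.14383767
C = 0.9500 * 1.00000000 * 0.17906703 - 1.1000 * 0.99642451 * 0.14383767 = 0.0125
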